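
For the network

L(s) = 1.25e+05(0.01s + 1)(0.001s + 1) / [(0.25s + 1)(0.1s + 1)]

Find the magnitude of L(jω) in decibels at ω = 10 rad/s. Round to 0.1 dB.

90.4 dB

At ω = 10 rad/s:
zero (1 + j10·0.01) = 1 + j0.1 → |·| ≈ 1.005, ∠ ≈ 5.71°
zero (1 + j10·0.001) = 1 + j0.01 → |·| ≈ 1, ∠ ≈ 0.57°
pole (1 + j10·0.25) = 1 + j2.5 → |·| ≈ 2.6926, ∠ ≈ 68.20°
pole (1 + j10·0.1) = 1 + j1 → |·| ≈ 1.4142, ∠ ≈ 45.00°
|L| = 1.25e+05 · 1.005 · 1 / (2.6926 · 1.4142) ≈ 32991
Gain = 20 log₁₀(32991) ≈ 90.37 dB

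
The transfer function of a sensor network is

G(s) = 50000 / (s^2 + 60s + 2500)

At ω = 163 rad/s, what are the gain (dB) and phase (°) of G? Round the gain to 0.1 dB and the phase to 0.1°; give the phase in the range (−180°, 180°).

At s = jω = j163:
quadratic: (j163)² + 60·j163 + 2500 = -24069 + j9780 → |·| ≈ 25980, ∠ ≈ 157.89°
|G| = 50000 / 25980 ≈ 1.9246
Gain = 20 log₁₀(1.9246) ≈ 5.69 dB
∠G = 0.00° − 157.89° = -157.89°

5.7 dB, -157.9°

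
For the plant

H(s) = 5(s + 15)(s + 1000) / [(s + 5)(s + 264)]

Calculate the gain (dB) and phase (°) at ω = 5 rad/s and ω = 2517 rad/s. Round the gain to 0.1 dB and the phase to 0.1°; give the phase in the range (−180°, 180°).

At s = jω = j5:
zero (s+15): 15 + j5 → |·| = √(15²+5²) = √250 ≈ 15.811, ∠ = arctan(5/15) ≈ 18.43°
zero (s+1000): 1000 + j5 → |·| = √(1000²+5²) = √1000025 ≈ 1000, ∠ = arctan(5/1000) ≈ 0.29°
pole (s+5): 5 + j5 → |·| = √(5²+5²) = √50 ≈ 7.0711, ∠ = arctan(5/5) ≈ 45.00°
pole (s+264): 264 + j5 → |·| = √(264²+5²) = √69721 ≈ 264.05, ∠ = arctan(5/264) ≈ 1.09°
|H| = 5 · 15811 / 1867.1 ≈ 42.341
Gain = 20 log₁₀(42.341) ≈ 32.54 dB
∠H = 18.72° − 46.09° = -27.37°

At s = jω = j2517:
zero (s+15): 15 + j2517 → |·| = √(15²+2517²) = √6335514 ≈ 2517, ∠ = arctan(2517/15) ≈ 89.66°
zero (s+1000): 1000 + j2517 → |·| = √(1000²+2517²) = √7335289 ≈ 2708.4, ∠ = arctan(2517/1000) ≈ 68.33°
pole (s+5): 5 + j2517 → |·| = √(5²+2517²) = √6335314 ≈ 2517, ∠ = arctan(2517/5) ≈ 89.89°
pole (s+264): 264 + j2517 → |·| = √(264²+2517²) = √6404985 ≈ 2530.8, ∠ = arctan(2517/264) ≈ 84.01°
|H| = 5 · 6.817e+06 / 6.37e+06 ≈ 5.3509
Gain = 20 log₁₀(5.3509) ≈ 14.57 dB
∠H = 157.99° − 173.90° = -15.91°

ω = 5: 32.5 dB, -27.4°; ω = 2517: 14.6 dB, -15.9°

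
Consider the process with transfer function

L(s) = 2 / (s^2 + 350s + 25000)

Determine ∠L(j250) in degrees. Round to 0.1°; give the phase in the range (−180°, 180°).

-113.2°

Substitute s = j250:
Numerator: 2 = 2 + j0
Denominator: (j250)^2 + 350(j250) + 25000 = -37500 + j87500
|N| = √(2² + 0²) ≈ 2, ∠N ≈ 0.00°
|D| = √(37500² + 87500²) ≈ 95197, ∠D ≈ 113.20°
∠L = 0.00° − 113.20° = -113.20°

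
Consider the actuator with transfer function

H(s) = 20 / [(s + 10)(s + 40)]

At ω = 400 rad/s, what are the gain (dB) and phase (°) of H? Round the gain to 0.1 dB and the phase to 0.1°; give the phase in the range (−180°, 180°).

At s = jω = j400:
pole (s+10): 10 + j400 → |·| = √(10²+400²) = √160100 ≈ 400.12, ∠ = arctan(400/10) ≈ 88.57°
pole (s+40): 40 + j400 → |·| = √(40²+400²) = √161600 ≈ 402, ∠ = arctan(400/40) ≈ 84.29°
|H| = 20 / 1.6085e+05 ≈ 0.00012434
Gain = 20 log₁₀(0.00012434) ≈ -78.11 dB
∠H = 0.00° − 172.86° = -172.86°

-78.1 dB, -172.9°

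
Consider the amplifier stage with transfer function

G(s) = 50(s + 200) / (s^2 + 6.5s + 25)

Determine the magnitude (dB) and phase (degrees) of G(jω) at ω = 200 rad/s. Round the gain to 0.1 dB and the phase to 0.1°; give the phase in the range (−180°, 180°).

At s = jω = j200:
zero (s+200): 200 + j200 → |·| = √(200²+200²) = √80000 ≈ 282.84, ∠ = arctan(200/200) ≈ 45.00°
quadratic: (j200)² + 6.5·j200 + 25 = -39975 + j1300 → |·| ≈ 39996, ∠ ≈ 178.14°
|G| = 50 · 282.84 / 39996 ≈ 0.35359
Gain = 20 log₁₀(0.35359) ≈ -9.03 dB
∠G = 45.00° − 178.14° = -133.14°

-9.0 dB, -133.1°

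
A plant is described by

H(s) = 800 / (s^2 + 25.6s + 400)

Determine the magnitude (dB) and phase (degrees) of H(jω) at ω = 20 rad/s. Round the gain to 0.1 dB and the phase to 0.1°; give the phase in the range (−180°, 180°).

At s = jω = j20:
quadratic: (j20)² + 25.6·j20 + 400 = 0 + j512 → |·| ≈ 512, ∠ ≈ 90.00°
|H| = 800 / 512 ≈ 1.5625
Gain = 20 log₁₀(1.5625) ≈ 3.88 dB
∠H = 0.00° − 90.00° = -90.00°

3.9 dB, -90.0°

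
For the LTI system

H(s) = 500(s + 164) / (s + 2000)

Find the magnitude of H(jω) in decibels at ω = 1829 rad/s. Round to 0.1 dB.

At s = jω = j1829:
zero (s+164): 164 + j1829 → |·| = √(164²+1829²) = √3372137 ≈ 1836.3, ∠ = arctan(1829/164) ≈ 84.88°
pole (s+2000): 2000 + j1829 → |·| = √(2000²+1829²) = √7345241 ≈ 2710.2, ∠ = arctan(1829/2000) ≈ 42.44°
|H| = 500 · 1836.3 / 2710.2 ≈ 338.78
Gain = 20 log₁₀(338.78) ≈ 50.60 dB

50.6 dB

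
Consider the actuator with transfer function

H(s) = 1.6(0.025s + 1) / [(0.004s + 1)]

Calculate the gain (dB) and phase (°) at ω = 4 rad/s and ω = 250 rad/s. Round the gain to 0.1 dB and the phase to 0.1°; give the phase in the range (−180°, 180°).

At ω = 4 rad/s:
zero (1 + j4·0.025) = 1 + j0.1 → |·| ≈ 1.005, ∠ ≈ 5.71°
pole (1 + j4·0.004) = 1 + j0.016 → |·| ≈ 1.0001, ∠ ≈ 0.92°
|H| = 1.6 · 1.005 / (1.0001) ≈ 1.6078
Gain = 20 log₁₀(1.6078) ≈ 4.12 dB
∠H = (5.71°) − (0.92°) = 4.79°

At ω = 250 rad/s:
zero (1 + j250·0.025) = 1 + j6.25 → |·| ≈ 6.3295, ∠ ≈ 80.91°
pole (1 + j250·0.004) = 1 + j1 → |·| ≈ 1.4142, ∠ ≈ 45.00°
|H| = 1.6 · 6.3295 / (1.4142) ≈ 7.1611
Gain = 20 log₁₀(7.1611) ≈ 17.10 dB
∠H = (80.91°) − (45.00°) = 35.91°

ω = 4: 4.1 dB, 4.8°; ω = 250: 17.1 dB, 35.9°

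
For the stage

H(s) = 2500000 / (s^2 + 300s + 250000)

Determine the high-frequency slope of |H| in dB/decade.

-40 dB/decade

Each pole contributes −20 dB/decade at high frequency; each zero contributes +20 dB/decade.
Net: 0 zero(s) − 2 pole(s) → -40 dB/decade.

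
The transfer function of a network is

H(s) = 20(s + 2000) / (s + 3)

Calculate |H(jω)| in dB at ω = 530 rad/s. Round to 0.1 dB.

37.9 dB

At s = jω = j530:
zero (s+2000): 2000 + j530 → |·| = √(2000²+530²) = √4280900 ≈ 2069, ∠ = arctan(530/2000) ≈ 14.84°
pole (s+3): 3 + j530 → |·| = √(3²+530²) = √280909 ≈ 530.01, ∠ = arctan(530/3) ≈ 89.68°
|H| = 20 · 2069 / 530.01 ≈ 78.074
Gain = 20 log₁₀(78.074) ≈ 37.85 dB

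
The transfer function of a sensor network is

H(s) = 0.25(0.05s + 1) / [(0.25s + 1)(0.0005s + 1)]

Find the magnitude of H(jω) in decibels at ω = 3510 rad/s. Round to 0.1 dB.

-32.1 dB

At ω = 3510 rad/s:
zero (1 + j3510·0.05) = 1 + j175.5 → |·| ≈ 175.5, ∠ ≈ 89.67°
pole (1 + j3510·0.25) = 1 + j877.5 → |·| ≈ 877.5, ∠ ≈ 89.93°
pole (1 + j3510·0.0005) = 1 + j1.755 → |·| ≈ 2.0199, ∠ ≈ 60.33°
|H| = 0.25 · 175.5 / (877.5 · 2.0199) ≈ 0.024754
Gain = 20 log₁₀(0.024754) ≈ -32.13 dB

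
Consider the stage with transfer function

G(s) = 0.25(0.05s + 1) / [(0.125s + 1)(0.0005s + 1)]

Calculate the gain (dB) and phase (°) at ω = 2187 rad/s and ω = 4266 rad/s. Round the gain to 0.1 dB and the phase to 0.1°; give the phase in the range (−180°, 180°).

ω = 2187: -23.4 dB, -47.9°; ω = 4266: -27.4 dB, -65.0°

At ω = 2187 rad/s:
zero (1 + j2187·0.05) = 1 + j109.35 → |·| ≈ 109.35, ∠ ≈ 89.48°
pole (1 + j2187·0.125) = 1 + j273.375 → |·| ≈ 273.38, ∠ ≈ 89.79°
pole (1 + j2187·0.0005) = 1 + j1.0935 → |·| ≈ 1.4818, ∠ ≈ 47.56°
|G| = 0.25 · 109.35 / (273.38 · 1.4818) ≈ 0.067484
Gain = 20 log₁₀(0.067484) ≈ -23.42 dB
∠G = (89.48°) − (89.79° + 47.56°) = -47.87°

At ω = 4266 rad/s:
zero (1 + j4266·0.05) = 1 + j213.3 → |·| ≈ 213.3, ∠ ≈ 89.73°
pole (1 + j4266·0.125) = 1 + j533.25 → |·| ≈ 533.25, ∠ ≈ 89.89°
pole (1 + j4266·0.0005) = 1 + j2.133 → |·| ≈ 2.3558, ∠ ≈ 64.88°
|G| = 0.25 · 213.3 / (533.25 · 2.3558) ≈ 0.042448
Gain = 20 log₁₀(0.042448) ≈ -27.44 dB
∠G = (89.73°) − (89.89° + 64.88°) = -65.04°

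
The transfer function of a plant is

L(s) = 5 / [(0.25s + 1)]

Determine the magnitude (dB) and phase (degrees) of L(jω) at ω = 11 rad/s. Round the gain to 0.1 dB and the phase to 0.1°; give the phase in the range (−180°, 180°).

4.7 dB, -70.0°

At ω = 11 rad/s:
pole (1 + j11·0.25) = 1 + j2.75 → |·| ≈ 2.9262, ∠ ≈ 70.02°
|L| = 5 · 1 / (2.9262) ≈ 1.7087
Gain = 20 log₁₀(1.7087) ≈ 4.65 dB
∠L = (0°) − (70.02°) = -70.02°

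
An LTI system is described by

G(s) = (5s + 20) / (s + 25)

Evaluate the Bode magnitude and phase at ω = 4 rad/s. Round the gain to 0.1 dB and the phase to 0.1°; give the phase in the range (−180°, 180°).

Substitute s = j4:
Numerator: 5(j4) + 20 = 20 + j20
Denominator: (j4) + 25 = 25 + j4
|N| = √(20² + 20²) ≈ 28.284, ∠N ≈ 45.00°
|D| = √(25² + 4²) ≈ 25.318, ∠D ≈ 9.09°
|G| = 28.284 / 25.318 ≈ 1.1171
Gain = 20 log₁₀(1.1171) ≈ 0.96 dB
∠G = 45.00° − 9.09° = 35.91°

1.0 dB, 35.9°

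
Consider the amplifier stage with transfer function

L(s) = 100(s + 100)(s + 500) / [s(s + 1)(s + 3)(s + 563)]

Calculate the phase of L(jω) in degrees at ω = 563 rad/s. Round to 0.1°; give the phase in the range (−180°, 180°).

173.7°

At s = jω = j563:
zero (s+100): 100 + j563 → |·| = √(100²+563²) = √326969 ≈ 571.81, ∠ = arctan(563/100) ≈ 79.93°
zero (s+500): 500 + j563 → |·| = √(500²+563²) = √566969 ≈ 752.97, ∠ = arctan(563/500) ≈ 48.39°
pole (s+1): 1 + j563 → |·| = √(1²+563²) = √316970 ≈ 563, ∠ = arctan(563/1) ≈ 89.90°
pole (s+3): 3 + j563 → |·| = √(3²+563²) = √316978 ≈ 563.01, ∠ = arctan(563/3) ≈ 89.69°
pole (s+563): 563 + j563 → |·| = √(563²+563²) = √633938 ≈ 796.2, ∠ = arctan(563/563) ≈ 45.00°
pole at origin: |s| = 563, ∠ = 90.00° (in denominator)
∠L = 128.32° − 314.59° = -186.27° ≡ 173.73° (principal value)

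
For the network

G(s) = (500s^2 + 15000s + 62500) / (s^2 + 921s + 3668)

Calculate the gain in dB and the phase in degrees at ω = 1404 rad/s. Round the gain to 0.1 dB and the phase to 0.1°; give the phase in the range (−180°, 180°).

52.4 dB, 32.1°

Substitute s = j1404:
Numerator: 500(j1404)^2 + 15000(j1404) + 62500 = -985545500 + j21060000
Denominator: (j1404)^2 + 921(j1404) + 3668 = -1967548 + j1293084
|N| = √(985545500² + 21060000²) ≈ 9.8577e+08, ∠N ≈ 178.78°
|D| = √(1967548² + 1293084²) ≈ 2.3544e+06, ∠D ≈ 146.69°
|G| = 9.8577e+08 / 2.3544e+06 ≈ 418.69
Gain = 20 log₁₀(418.69) ≈ 52.44 dB
∠G = 178.78° − 146.69° = 32.09°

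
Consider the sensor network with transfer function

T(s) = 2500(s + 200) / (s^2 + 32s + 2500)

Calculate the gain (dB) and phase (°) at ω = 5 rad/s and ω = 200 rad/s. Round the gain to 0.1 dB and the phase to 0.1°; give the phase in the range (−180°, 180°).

ω = 5: 46.1 dB, -2.3°; ω = 200: 25.4 dB, -125.3°

At s = jω = j5:
zero (s+200): 200 + j5 → |·| = √(200²+5²) = √40025 ≈ 200.06, ∠ = arctan(5/200) ≈ 1.43°
quadratic: (j5)² + 32·j5 + 2500 = 2475 + j160 → |·| ≈ 2480.2, ∠ ≈ 3.70°
|T| = 2500 · 200.06 / 2480.2 ≈ 201.66
Gain = 20 log₁₀(201.66) ≈ 46.09 dB
∠T = 1.43° − 3.70° = -2.27°

At s = jω = j200:
zero (s+200): 200 + j200 → |·| = √(200²+200²) = √80000 ≈ 282.84, ∠ = arctan(200/200) ≈ 45.00°
quadratic: (j200)² + 32·j200 + 2500 = -37500 + j6400 → |·| ≈ 38042, ∠ ≈ 170.31°
|T| = 2500 · 282.84 / 38042 ≈ 18.587
Gain = 20 log₁₀(18.587) ≈ 25.38 dB
∠T = 45.00° − 170.31° = -125.31°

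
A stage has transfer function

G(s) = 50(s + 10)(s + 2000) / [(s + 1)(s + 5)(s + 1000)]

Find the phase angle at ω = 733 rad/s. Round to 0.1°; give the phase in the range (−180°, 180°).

At s = jω = j733:
zero (s+10): 10 + j733 → |·| = √(10²+733²) = √537389 ≈ 733.07, ∠ = arctan(733/10) ≈ 89.22°
zero (s+2000): 2000 + j733 → |·| = √(2000²+733²) = √4537289 ≈ 2130.1, ∠ = arctan(733/2000) ≈ 20.13°
pole (s+1): 1 + j733 → |·| = √(1²+733²) = √537290 ≈ 733, ∠ = arctan(733/1) ≈ 89.92°
pole (s+5): 5 + j733 → |·| = √(5²+733²) = √537314 ≈ 733.02, ∠ = arctan(733/5) ≈ 89.61°
pole (s+1000): 1000 + j733 → |·| = √(1000²+733²) = √1537289 ≈ 1239.9, ∠ = arctan(733/1000) ≈ 36.24°
∠G = 109.35° − 215.77° = -106.42°

-106.4°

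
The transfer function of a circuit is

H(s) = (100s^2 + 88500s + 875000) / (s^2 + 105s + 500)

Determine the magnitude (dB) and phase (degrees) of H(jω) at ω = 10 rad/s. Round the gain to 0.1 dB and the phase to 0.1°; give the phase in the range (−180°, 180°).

Substitute s = j10:
Numerator: 100(j10)^2 + 88500(j10) + 875000 = 865000 + j885000
Denominator: (j10)^2 + 105(j10) + 500 = 400 + j1050
|N| = √(865000² + 885000²) ≈ 1.2375e+06, ∠N ≈ 45.65°
|D| = √(400² + 1050²) ≈ 1123.6, ∠D ≈ 69.15°
|H| = 1.2375e+06 / 1123.6 ≈ 1101.4
Gain = 20 log₁₀(1101.4) ≈ 60.84 dB
∠H = 45.65° − 69.15° = -23.50°

60.8 dB, -23.5°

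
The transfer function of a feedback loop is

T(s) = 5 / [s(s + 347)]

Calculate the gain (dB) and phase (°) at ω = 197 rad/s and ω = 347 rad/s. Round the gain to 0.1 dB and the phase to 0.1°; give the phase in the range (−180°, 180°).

At s = jω = j197:
pole (s+347): 347 + j197 → |·| = √(347²+197²) = √159218 ≈ 399.02, ∠ = arctan(197/347) ≈ 29.58°
pole at origin: |s| = 197, ∠ = 90.00° (in denominator)
|T| = 5 / 78607 ≈ 6.3608e-05
Gain = 20 log₁₀(6.3608e-05) ≈ -83.93 dB
∠T = 0.00° − 119.58° = -119.58°

At s = jω = j347:
pole (s+347): 347 + j347 → |·| = √(347²+347²) = √240818 ≈ 490.73, ∠ = arctan(347/347) ≈ 45.00°
pole at origin: |s| = 347, ∠ = 90.00° (in denominator)
|T| = 5 / 1.7028e+05 ≈ 2.9363e-05
Gain = 20 log₁₀(2.9363e-05) ≈ -90.64 dB
∠T = 0.00° − 135.00° = -135.00°

ω = 197: -83.9 dB, -119.6°; ω = 347: -90.6 dB, -135.0°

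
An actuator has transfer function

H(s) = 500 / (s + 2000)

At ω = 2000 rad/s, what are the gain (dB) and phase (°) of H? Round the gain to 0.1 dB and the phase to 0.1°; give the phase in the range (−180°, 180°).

-15.1 dB, -45.0°

At s = jω = j2000:
pole (s+2000): 2000 + j2000 → |·| = √(2000²+2000²) = √8000000 ≈ 2828.4, ∠ = arctan(2000/2000) ≈ 45.00°
|H| = 500 / 2828.4 ≈ 0.17678
Gain = 20 log₁₀(0.17678) ≈ -15.05 dB
∠H = 0.00° − 45.00° = -45.00°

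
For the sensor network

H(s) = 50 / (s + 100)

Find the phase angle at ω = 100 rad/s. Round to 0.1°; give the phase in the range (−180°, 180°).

-45.0°

At s = jω = j100:
pole (s+100): 100 + j100 → |·| = √(100²+100²) = √20000 ≈ 141.42, ∠ = arctan(100/100) ≈ 45.00°
∠H = 0.00° − 45.00° = -45.00°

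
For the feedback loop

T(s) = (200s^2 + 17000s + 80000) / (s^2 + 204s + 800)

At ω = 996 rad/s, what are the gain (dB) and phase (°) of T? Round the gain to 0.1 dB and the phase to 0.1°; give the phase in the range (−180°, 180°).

45.9 dB, 6.7°

Substitute s = j996:
Numerator: 200(j996)^2 + 17000(j996) + 80000 = -198323200 + j16932000
Denominator: (j996)^2 + 204(j996) + 800 = -991216 + j203184
|N| = √(198323200² + 16932000²) ≈ 1.9904e+08, ∠N ≈ 175.12°
|D| = √(991216² + 203184²) ≈ 1.0118e+06, ∠D ≈ 168.42°
|T| = 1.9904e+08 / 1.0118e+06 ≈ 196.72
Gain = 20 log₁₀(196.72) ≈ 45.88 dB
∠T = 175.12° − 168.42° = 6.70°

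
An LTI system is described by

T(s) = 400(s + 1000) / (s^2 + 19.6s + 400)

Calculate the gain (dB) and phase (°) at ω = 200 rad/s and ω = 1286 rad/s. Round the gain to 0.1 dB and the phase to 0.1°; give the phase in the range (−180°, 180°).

ω = 200: 20.2 dB, -163.0°; ω = 1286: -8.1 dB, -127.0°

At s = jω = j200:
zero (s+1000): 1000 + j200 → |·| = √(1000²+200²) = √1040000 ≈ 1019.8, ∠ = arctan(200/1000) ≈ 11.31°
quadratic: (j200)² + 19.6·j200 + 400 = -39600 + j3920 → |·| ≈ 39794, ∠ ≈ 174.35°
|T| = 400 · 1019.8 / 39794 ≈ 10.251
Gain = 20 log₁₀(10.251) ≈ 20.22 dB
∠T = 11.31° − 174.35° = -163.04°

At s = jω = j1286:
zero (s+1000): 1000 + j1286 → |·| = √(1000²+1286²) = √2653796 ≈ 1629, ∠ = arctan(1286/1000) ≈ 52.13°
quadratic: (j1286)² + 19.6·j1286 + 400 = -1653396 + j25205.6 → |·| ≈ 1.6536e+06, ∠ ≈ 179.13°
|T| = 400 · 1629 / 1.6536e+06 ≈ 0.39405
Gain = 20 log₁₀(0.39405) ≈ -8.09 dB
∠T = 52.13° − 179.13° = -127.00°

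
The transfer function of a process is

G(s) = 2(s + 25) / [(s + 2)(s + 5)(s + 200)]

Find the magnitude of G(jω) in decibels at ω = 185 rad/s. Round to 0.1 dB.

At s = jω = j185:
zero (s+25): 25 + j185 → |·| = √(25²+185²) = √34850 ≈ 186.68, ∠ = arctan(185/25) ≈ 82.30°
pole (s+2): 2 + j185 → |·| = √(2²+185²) = √34229 ≈ 185.01, ∠ = arctan(185/2) ≈ 89.38°
pole (s+5): 5 + j185 → |·| = √(5²+185²) = √34250 ≈ 185.07, ∠ = arctan(185/5) ≈ 88.45°
pole (s+200): 200 + j185 → |·| = √(200²+185²) = √74225 ≈ 272.44, ∠ = arctan(185/200) ≈ 42.77°
|G| = 2 · 186.68 / 9.3283e+06 ≈ 4.0024e-05
Gain = 20 log₁₀(4.0024e-05) ≈ -87.95 dB

-88.0 dB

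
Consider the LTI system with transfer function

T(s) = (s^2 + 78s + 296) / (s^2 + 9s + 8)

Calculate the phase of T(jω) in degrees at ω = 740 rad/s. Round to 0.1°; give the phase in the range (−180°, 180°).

-5.3°

Substitute s = j740:
Numerator: (j740)^2 + 78(j740) + 296 = -547304 + j57720
Denominator: (j740)^2 + 9(j740) + 8 = -547592 + j6660
|N| = √(547304² + 57720²) ≈ 5.5034e+05, ∠N ≈ 173.98°
|D| = √(547592² + 6660²) ≈ 5.4763e+05, ∠D ≈ 179.30°
∠T = 173.98° − 179.30° = -5.32°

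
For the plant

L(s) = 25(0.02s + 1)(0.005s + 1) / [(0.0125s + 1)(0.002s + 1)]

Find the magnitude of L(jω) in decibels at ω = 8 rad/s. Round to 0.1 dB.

At ω = 8 rad/s:
zero (1 + j8·0.02) = 1 + j0.16 → |·| ≈ 1.0127, ∠ ≈ 9.09°
zero (1 + j8·0.005) = 1 + j0.04 → |·| ≈ 1.0008, ∠ ≈ 2.29°
pole (1 + j8·0.0125) = 1 + j0.1 → |·| ≈ 1.005, ∠ ≈ 5.71°
pole (1 + j8·0.002) = 1 + j0.016 → |·| ≈ 1.0001, ∠ ≈ 0.92°
|L| = 25 · 1.0127 · 1.0008 / (1.005 · 1.0001) ≈ 25.209
Gain = 20 log₁₀(25.209) ≈ 28.03 dB

28.0 dB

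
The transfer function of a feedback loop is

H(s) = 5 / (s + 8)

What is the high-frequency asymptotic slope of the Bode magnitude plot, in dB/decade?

-20 dB/decade

Each pole contributes −20 dB/decade at high frequency; each zero contributes +20 dB/decade.
Net: 0 zero(s) − 1 pole(s) → -20 dB/decade.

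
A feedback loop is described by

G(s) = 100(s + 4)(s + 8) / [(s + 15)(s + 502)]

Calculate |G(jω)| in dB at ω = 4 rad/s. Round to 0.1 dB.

At s = jω = j4:
zero (s+4): 4 + j4 → |·| = √(4²+4²) = √32 ≈ 5.6569, ∠ = arctan(4/4) ≈ 45.00°
zero (s+8): 8 + j4 → |·| = √(8²+4²) = √80 ≈ 8.9443, ∠ = arctan(4/8) ≈ 26.57°
pole (s+15): 15 + j4 → |·| = √(15²+4²) = √241 ≈ 15.524, ∠ = arctan(4/15) ≈ 14.93°
pole (s+502): 502 + j4 → |·| = √(502²+4²) = √252020 ≈ 502.02, ∠ = arctan(4/502) ≈ 0.46°
|G| = 100 · 50.597 / 7793.4 ≈ 0.64923
Gain = 20 log₁₀(0.64923) ≈ -3.75 dB

-3.8 dB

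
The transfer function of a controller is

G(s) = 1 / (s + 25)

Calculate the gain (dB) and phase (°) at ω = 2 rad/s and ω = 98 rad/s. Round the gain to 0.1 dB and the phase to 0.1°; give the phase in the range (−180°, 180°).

At s = jω = j2:
pole (s+25): 25 + j2 → |·| = √(25²+2²) = √629 ≈ 25.08, ∠ = arctan(2/25) ≈ 4.57°
|G| = 1 / 25.08 ≈ 0.039872
Gain = 20 log₁₀(0.039872) ≈ -27.99 dB
∠G = 0.00° − 4.57° = -4.57°

At s = jω = j98:
pole (s+25): 25 + j98 → |·| = √(25²+98²) = √10229 ≈ 101.14, ∠ = arctan(98/25) ≈ 75.69°
|G| = 1 / 101.14 ≈ 0.0098873
Gain = 20 log₁₀(0.0098873) ≈ -40.10 dB
∠G = 0.00° − 75.69° = -75.69°

ω = 2: -28.0 dB, -4.6°; ω = 98: -40.1 dB, -75.7°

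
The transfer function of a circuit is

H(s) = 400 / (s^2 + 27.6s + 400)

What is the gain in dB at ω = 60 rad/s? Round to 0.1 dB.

-19.1 dB

At s = jω = j60:
quadratic: (j60)² + 27.6·j60 + 400 = -3200 + j1656 → |·| ≈ 3603.1, ∠ ≈ 152.64°
|H| = 400 / 3603.1 ≈ 0.11102
Gain = 20 log₁₀(0.11102) ≈ -19.09 dB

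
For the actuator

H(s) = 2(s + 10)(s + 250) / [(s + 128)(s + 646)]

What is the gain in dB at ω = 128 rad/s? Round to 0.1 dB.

-4.4 dB

At s = jω = j128:
zero (s+10): 10 + j128 → |·| = √(10²+128²) = √16484 ≈ 128.39, ∠ = arctan(128/10) ≈ 85.53°
zero (s+250): 250 + j128 → |·| = √(250²+128²) = √78884 ≈ 280.86, ∠ = arctan(128/250) ≈ 27.11°
pole (s+128): 128 + j128 → |·| = √(128²+128²) = √32768 ≈ 181.02, ∠ = arctan(128/128) ≈ 45.00°
pole (s+646): 646 + j128 → |·| = √(646²+128²) = √433700 ≈ 658.56, ∠ = arctan(128/646) ≈ 11.21°
|H| = 2 · 36060 / 1.1921e+05 ≈ 0.60498
Gain = 20 log₁₀(0.60498) ≈ -4.37 dB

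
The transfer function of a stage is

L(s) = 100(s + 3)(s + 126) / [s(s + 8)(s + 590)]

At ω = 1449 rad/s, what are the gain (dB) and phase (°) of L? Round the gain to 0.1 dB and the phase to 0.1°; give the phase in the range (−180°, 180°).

At s = jω = j1449:
zero (s+3): 3 + j1449 → |·| = √(3²+1449²) = √2099610 ≈ 1449, ∠ = arctan(1449/3) ≈ 89.88°
zero (s+126): 126 + j1449 → |·| = √(126²+1449²) = √2115477 ≈ 1454.5, ∠ = arctan(1449/126) ≈ 85.03°
pole (s+8): 8 + j1449 → |·| = √(8²+1449²) = √2099665 ≈ 1449, ∠ = arctan(1449/8) ≈ 89.68°
pole (s+590): 590 + j1449 → |·| = √(590²+1449²) = √2447701 ≈ 1564.5, ∠ = arctan(1449/590) ≈ 67.84°
pole at origin: |s| = 1449, ∠ = 90.00° (in denominator)
|L| = 100 · 2.1076e+06 / 3.2848e+09 ≈ 0.064162
Gain = 20 log₁₀(0.064162) ≈ -23.85 dB
∠L = 174.91° − 247.52° = -72.61°

-23.9 dB, -72.6°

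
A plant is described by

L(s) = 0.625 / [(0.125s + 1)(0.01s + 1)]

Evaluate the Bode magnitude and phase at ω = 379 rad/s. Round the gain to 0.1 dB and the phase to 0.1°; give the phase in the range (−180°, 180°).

-49.5 dB, -164.0°

At ω = 379 rad/s:
pole (1 + j379·0.125) = 1 + j47.375 → |·| ≈ 47.386, ∠ ≈ 88.79°
pole (1 + j379·0.01) = 1 + j3.79 → |·| ≈ 3.9197, ∠ ≈ 75.22°
|L| = 0.625 · 1 / (47.386 · 3.9197) ≈ 0.0033649
Gain = 20 log₁₀(0.0033649) ≈ -49.46 dB
∠L = (0°) − (88.79° + 75.22°) = -164.01°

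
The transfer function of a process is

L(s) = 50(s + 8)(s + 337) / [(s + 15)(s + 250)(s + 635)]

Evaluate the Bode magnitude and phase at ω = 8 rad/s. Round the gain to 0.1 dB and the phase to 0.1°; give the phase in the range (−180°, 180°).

At s = jω = j8:
zero (s+8): 8 + j8 → |·| = √(8²+8²) = √128 ≈ 11.314, ∠ = arctan(8/8) ≈ 45.00°
zero (s+337): 337 + j8 → |·| = √(337²+8²) = √113633 ≈ 337.09, ∠ = arctan(8/337) ≈ 1.36°
pole (s+15): 15 + j8 → |·| = √(15²+8²) = √289 ≈ 17, ∠ = arctan(8/15) ≈ 28.07°
pole (s+250): 250 + j8 → |·| = √(250²+8²) = √62564 ≈ 250.13, ∠ = arctan(8/250) ≈ 1.83°
pole (s+635): 635 + j8 → |·| = √(635²+8²) = √403289 ≈ 635.05, ∠ = arctan(8/635) ≈ 0.72°
|L| = 50 · 3813.8 / 2.7004e+06 ≈ 0.070615
Gain = 20 log₁₀(0.070615) ≈ -23.02 dB
∠L = 46.36° − 30.62° = 15.74°

-23.0 dB, 15.7°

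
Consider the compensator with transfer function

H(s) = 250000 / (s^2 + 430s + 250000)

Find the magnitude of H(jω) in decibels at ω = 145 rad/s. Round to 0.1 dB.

At s = jω = j145:
quadratic: (j145)² + 430·j145 + 250000 = 228975 + j62350 → |·| ≈ 2.3731e+05, ∠ ≈ 15.23°
|H| = 250000 / 2.3731e+05 ≈ 1.0535
Gain = 20 log₁₀(1.0535) ≈ 0.45 dB

0.5 dB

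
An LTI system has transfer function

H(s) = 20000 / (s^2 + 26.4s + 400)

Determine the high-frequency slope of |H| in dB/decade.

Each pole contributes −20 dB/decade at high frequency; each zero contributes +20 dB/decade.
Net: 0 zero(s) − 2 pole(s) → -40 dB/decade.

-40 dB/decade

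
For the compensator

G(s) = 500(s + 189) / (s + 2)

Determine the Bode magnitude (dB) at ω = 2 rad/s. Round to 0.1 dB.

90.5 dB

At s = jω = j2:
zero (s+189): 189 + j2 → |·| = √(189²+2²) = √35725 ≈ 189.01, ∠ = arctan(2/189) ≈ 0.61°
pole (s+2): 2 + j2 → |·| = √(2²+2²) = √8 ≈ 2.8284, ∠ = arctan(2/2) ≈ 45.00°
|G| = 500 · 189.01 / 2.8284 ≈ 33413
Gain = 20 log₁₀(33413) ≈ 90.48 dB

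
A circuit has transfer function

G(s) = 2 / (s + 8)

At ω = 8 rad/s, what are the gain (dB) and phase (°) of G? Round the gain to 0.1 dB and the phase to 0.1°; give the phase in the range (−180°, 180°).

-15.1 dB, -45.0°

At s = jω = j8:
pole (s+8): 8 + j8 → |·| = √(8²+8²) = √128 ≈ 11.314, ∠ = arctan(8/8) ≈ 45.00°
|G| = 2 / 11.314 ≈ 0.17677
Gain = 20 log₁₀(0.17677) ≈ -15.05 dB
∠G = 0.00° − 45.00° = -45.00°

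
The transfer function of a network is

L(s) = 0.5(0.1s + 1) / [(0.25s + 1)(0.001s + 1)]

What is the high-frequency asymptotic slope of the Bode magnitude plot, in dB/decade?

Each pole contributes −20 dB/decade at high frequency; each zero contributes +20 dB/decade.
Net: 1 zero(s) − 2 pole(s) → -20 dB/decade.

-20 dB/decade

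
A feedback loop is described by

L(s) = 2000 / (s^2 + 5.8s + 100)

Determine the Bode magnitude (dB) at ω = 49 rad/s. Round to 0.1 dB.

At s = jω = j49:
quadratic: (j49)² + 5.8·j49 + 100 = -2301 + j284.2 → |·| ≈ 2318.5, ∠ ≈ 172.96°
|L| = 2000 / 2318.5 ≈ 0.86263
Gain = 20 log₁₀(0.86263) ≈ -1.28 dB

-1.3 dB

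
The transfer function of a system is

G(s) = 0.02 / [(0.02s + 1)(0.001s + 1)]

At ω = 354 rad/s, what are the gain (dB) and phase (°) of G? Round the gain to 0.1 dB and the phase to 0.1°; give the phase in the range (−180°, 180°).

At ω = 354 rad/s:
pole (1 + j354·0.02) = 1 + j7.08 → |·| ≈ 7.1503, ∠ ≈ 81.96°
pole (1 + j354·0.001) = 1 + j0.354 → |·| ≈ 1.0608, ∠ ≈ 19.49°
|G| = 0.02 · 1 / (7.1503 · 1.0608) ≈ 0.0026368
Gain = 20 log₁₀(0.0026368) ≈ -51.58 dB
∠G = (0°) − (81.96° + 19.49°) = -101.45°

-51.6 dB, -101.5°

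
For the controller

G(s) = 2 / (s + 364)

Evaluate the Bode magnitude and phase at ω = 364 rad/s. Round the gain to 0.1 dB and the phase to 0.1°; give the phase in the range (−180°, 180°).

-48.2 dB, -45.0°

Substitute s = j364:
Numerator: 2 = 2 + j0
Denominator: (j364) + 364 = 364 + j364
|N| = √(2² + 0²) ≈ 2, ∠N ≈ 0.00°
|D| = √(364² + 364²) ≈ 514.77, ∠D ≈ 45.00°
|G| = 2 / 514.77 ≈ 0.0038852
Gain = 20 log₁₀(0.0038852) ≈ -48.21 dB
∠G = 0.00° − 45.00° = -45.00°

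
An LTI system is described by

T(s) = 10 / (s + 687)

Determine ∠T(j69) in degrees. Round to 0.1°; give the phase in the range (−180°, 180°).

Substitute s = j69:
Numerator: 10 = 10 + j0
Denominator: (j69) + 687 = 687 + j69
|N| = √(10² + 0²) ≈ 10, ∠N ≈ 0.00°
|D| = √(687² + 69²) ≈ 690.46, ∠D ≈ 5.74°
∠T = 0.00° − 5.74° = -5.74°

-5.7°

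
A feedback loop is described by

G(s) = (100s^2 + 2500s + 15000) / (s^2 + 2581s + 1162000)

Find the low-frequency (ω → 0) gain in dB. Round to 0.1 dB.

-37.8 dB

G(0) = 15000 / 1162000 ≈ 0.012909
20 log₁₀(0.012909) ≈ -37.78 dB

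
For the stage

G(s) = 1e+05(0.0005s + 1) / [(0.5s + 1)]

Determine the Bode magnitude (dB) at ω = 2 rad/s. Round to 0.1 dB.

At ω = 2 rad/s:
zero (1 + j2·0.0005) = 1 + j0.001 → |·| ≈ 1, ∠ ≈ 0.06°
pole (1 + j2·0.5) = 1 + j1 → |·| ≈ 1.4142, ∠ ≈ 45.00°
|G| = 1e+05 · 1 / (1.4142) ≈ 70711
Gain = 20 log₁₀(70711) ≈ 96.99 dB

97.0 dB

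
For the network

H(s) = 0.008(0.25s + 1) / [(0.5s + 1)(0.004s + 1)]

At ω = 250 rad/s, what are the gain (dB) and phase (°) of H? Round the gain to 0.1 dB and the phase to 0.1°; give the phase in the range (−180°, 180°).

At ω = 250 rad/s:
zero (1 + j250·0.25) = 1 + j62.5 → |·| ≈ 62.508, ∠ ≈ 89.08°
pole (1 + j250·0.5) = 1 + j125 → |·| ≈ 125, ∠ ≈ 89.54°
pole (1 + j250·0.004) = 1 + j1 → |·| ≈ 1.4142, ∠ ≈ 45.00°
|H| = 0.008 · 62.508 / (125 · 1.4142) ≈ 0.0028288
Gain = 20 log₁₀(0.0028288) ≈ -50.97 dB
∠H = (89.08°) − (89.54° + 45.00°) = -45.46°

-51.0 dB, -45.5°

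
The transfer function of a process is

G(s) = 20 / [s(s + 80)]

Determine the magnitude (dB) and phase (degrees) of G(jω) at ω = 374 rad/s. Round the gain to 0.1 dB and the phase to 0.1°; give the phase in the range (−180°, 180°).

At s = jω = j374:
pole (s+80): 80 + j374 → |·| = √(80²+374²) = √146276 ≈ 382.46, ∠ = arctan(374/80) ≈ 77.93°
pole at origin: |s| = 374, ∠ = 90.00° (in denominator)
|G| = 20 / 1.4304e+05 ≈ 0.00013982
Gain = 20 log₁₀(0.00013982) ≈ -77.09 dB
∠G = 0.00° − 167.93° = -167.93°

-77.1 dB, -167.9°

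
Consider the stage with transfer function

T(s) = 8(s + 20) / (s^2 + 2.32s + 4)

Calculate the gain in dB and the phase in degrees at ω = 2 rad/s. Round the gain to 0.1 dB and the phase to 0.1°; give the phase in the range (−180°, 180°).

30.8 dB, -84.3°

At s = jω = j2:
zero (s+20): 20 + j2 → |·| = √(20²+2²) = √404 ≈ 20.1, ∠ = arctan(2/20) ≈ 5.71°
quadratic: (j2)² + 2.32·j2 + 4 = 0 + j4.64 → |·| ≈ 4.64, ∠ ≈ 90.00°
|T| = 8 · 20.1 / 4.64 ≈ 34.655
Gain = 20 log₁₀(34.655) ≈ 30.80 dB
∠T = 5.71° − 90.00° = -84.29°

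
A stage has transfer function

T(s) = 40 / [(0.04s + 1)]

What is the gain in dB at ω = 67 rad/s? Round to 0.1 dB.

22.9 dB

At ω = 67 rad/s:
pole (1 + j67·0.04) = 1 + j2.68 → |·| ≈ 2.8605, ∠ ≈ 69.54°
|T| = 40 · 1 / (2.8605) ≈ 13.984
Gain = 20 log₁₀(13.984) ≈ 22.91 dB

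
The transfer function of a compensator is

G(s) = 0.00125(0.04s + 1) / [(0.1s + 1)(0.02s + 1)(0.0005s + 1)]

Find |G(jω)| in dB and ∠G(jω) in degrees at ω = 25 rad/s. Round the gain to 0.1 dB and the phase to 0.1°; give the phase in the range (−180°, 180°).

At ω = 25 rad/s:
zero (1 + j25·0.04) = 1 + j1 → |·| ≈ 1.4142, ∠ ≈ 45.00°
pole (1 + j25·0.1) = 1 + j2.5 → |·| ≈ 2.6926, ∠ ≈ 68.20°
pole (1 + j25·0.02) = 1 + j0.5 → |·| ≈ 1.118, ∠ ≈ 26.57°
pole (1 + j25·0.0005) = 1 + j0.0125 → |·| ≈ 1.0001, ∠ ≈ 0.72°
|G| = 0.00125 · 1.4142 / (2.6926 · 1.118 · 1.0001) ≈ 0.00058717
Gain = 20 log₁₀(0.00058717) ≈ -64.62 dB
∠G = (45.00°) − (68.20° + 26.57° + 0.72°) = -50.49°

-64.6 dB, -50.5°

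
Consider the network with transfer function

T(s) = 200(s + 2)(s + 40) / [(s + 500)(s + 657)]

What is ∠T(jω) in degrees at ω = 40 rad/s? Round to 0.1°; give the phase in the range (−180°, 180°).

At s = jω = j40:
zero (s+2): 2 + j40 → |·| = √(2²+40²) = √1604 ≈ 40.05, ∠ = arctan(40/2) ≈ 87.14°
zero (s+40): 40 + j40 → |·| = √(40²+40²) = √3200 ≈ 56.569, ∠ = arctan(40/40) ≈ 45.00°
pole (s+500): 500 + j40 → |·| = √(500²+40²) = √251600 ≈ 501.6, ∠ = arctan(40/500) ≈ 4.57°
pole (s+657): 657 + j40 → |·| = √(657²+40²) = √433249 ≈ 658.22, ∠ = arctan(40/657) ≈ 3.48°
∠T = 132.14° − 8.05° = 124.09°

124.1°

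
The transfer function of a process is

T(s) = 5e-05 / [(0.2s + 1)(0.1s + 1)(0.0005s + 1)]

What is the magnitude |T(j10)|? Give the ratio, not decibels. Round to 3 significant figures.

At ω = 10 rad/s:
pole (1 + j10·0.2) = 1 + j2 → |·| ≈ 2.2361, ∠ ≈ 63.43°
pole (1 + j10·0.1) = 1 + j1 → |·| ≈ 1.4142, ∠ ≈ 45.00°
pole (1 + j10·0.0005) = 1 + j0.005 → |·| ≈ 1, ∠ ≈ 0.29°
|T| = 5e-05 · 1 / (2.2361 · 1.4142 · 1) ≈ 1.5811e-05

1.58e-05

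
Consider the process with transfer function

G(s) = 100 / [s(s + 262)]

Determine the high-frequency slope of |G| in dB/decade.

Each pole contributes −20 dB/decade at high frequency; each zero contributes +20 dB/decade.
Net: 0 zero(s) − 2 pole(s) → -40 dB/decade.

-40 dB/decade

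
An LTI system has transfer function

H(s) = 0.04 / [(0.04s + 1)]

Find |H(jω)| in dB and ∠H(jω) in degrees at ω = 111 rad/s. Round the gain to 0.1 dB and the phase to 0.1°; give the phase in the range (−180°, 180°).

At ω = 111 rad/s:
pole (1 + j111·0.04) = 1 + j4.44 → |·| ≈ 4.5512, ∠ ≈ 77.31°
|H| = 0.04 · 1 / (4.5512) ≈ 0.0087889
Gain = 20 log₁₀(0.0087889) ≈ -41.12 dB
∠H = (0°) − (77.31°) = -77.31°

-41.1 dB, -77.3°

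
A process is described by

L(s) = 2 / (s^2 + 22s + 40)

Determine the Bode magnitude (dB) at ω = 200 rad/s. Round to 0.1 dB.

Substitute s = j200:
Numerator: 2 = 2 + j0
Denominator: (j200)^2 + 22(j200) + 40 = -39960 + j4400
|N| = √(2² + 0²) ≈ 2, ∠N ≈ 0.00°
|D| = √(39960² + 4400²) ≈ 40202, ∠D ≈ 173.72°
|L| = 2 / 40202 ≈ 4.9749e-05
Gain = 20 log₁₀(4.9749e-05) ≈ -86.06 dB

-86.1 dB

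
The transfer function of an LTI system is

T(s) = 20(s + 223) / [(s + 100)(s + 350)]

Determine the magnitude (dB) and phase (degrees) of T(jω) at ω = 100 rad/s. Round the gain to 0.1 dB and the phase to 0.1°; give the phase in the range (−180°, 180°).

At s = jω = j100:
zero (s+223): 223 + j100 → |·| = √(223²+100²) = √59729 ≈ 244.4, ∠ = arctan(100/223) ≈ 24.15°
pole (s+100): 100 + j100 → |·| = √(100²+100²) = √20000 ≈ 141.42, ∠ = arctan(100/100) ≈ 45.00°
pole (s+350): 350 + j100 → |·| = √(350²+100²) = √132500 ≈ 364.01, ∠ = arctan(100/350) ≈ 15.95°
|T| = 20 · 244.4 / 51478 ≈ 0.094953
Gain = 20 log₁₀(0.094953) ≈ -20.45 dB
∠T = 24.15° − 60.95° = -36.80°

-20.5 dB, -36.8°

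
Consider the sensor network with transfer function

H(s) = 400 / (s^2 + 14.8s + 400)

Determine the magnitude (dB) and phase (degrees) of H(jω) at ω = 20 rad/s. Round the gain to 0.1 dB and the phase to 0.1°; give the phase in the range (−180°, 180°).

At s = jω = j20:
quadratic: (j20)² + 14.8·j20 + 400 = 0 + j296 → |·| ≈ 296, ∠ ≈ 90.00°
|H| = 400 / 296 ≈ 1.3514
Gain = 20 log₁₀(1.3514) ≈ 2.62 dB
∠H = 0.00° − 90.00° = -90.00°

2.6 dB, -90.0°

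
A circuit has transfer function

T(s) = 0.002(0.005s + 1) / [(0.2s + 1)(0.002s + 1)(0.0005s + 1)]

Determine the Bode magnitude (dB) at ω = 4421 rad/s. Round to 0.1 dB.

At ω = 4421 rad/s:
zero (1 + j4421·0.005) = 1 + j22.105 → |·| ≈ 22.128, ∠ ≈ 87.41°
pole (1 + j4421·0.2) = 1 + j884.2 → |·| ≈ 884.2, ∠ ≈ 89.94°
pole (1 + j4421·0.002) = 1 + j8.842 → |·| ≈ 8.8984, ∠ ≈ 83.55°
pole (1 + j4421·0.0005) = 1 + j2.2105 → |·| ≈ 2.4262, ∠ ≈ 65.66°
|T| = 0.002 · 22.128 / (884.2 · 8.8984 · 2.4262) ≈ 2.3184e-06
Gain = 20 log₁₀(2.3184e-06) ≈ -112.70 dB

-112.7 dB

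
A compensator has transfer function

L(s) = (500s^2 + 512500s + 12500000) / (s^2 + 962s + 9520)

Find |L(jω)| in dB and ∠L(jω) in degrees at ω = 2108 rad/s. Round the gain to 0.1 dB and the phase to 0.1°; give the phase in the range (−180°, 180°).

Substitute s = j2108:
Numerator: 500(j2108)^2 + 512500(j2108) + 12500000 = -2209332000 + j1080350000
Denominator: (j2108)^2 + 962(j2108) + 9520 = -4434144 + j2027896
|N| = √(2209332000² + 1080350000²) ≈ 2.4593e+09, ∠N ≈ 153.94°
|D| = √(4434144² + 2027896²) ≈ 4.8759e+06, ∠D ≈ 155.42°
|L| = 2.4593e+09 / 4.8759e+06 ≈ 504.38
Gain = 20 log₁₀(504.38) ≈ 54.06 dB
∠L = 153.94° − 155.42° = -1.48°

54.1 dB, -1.5°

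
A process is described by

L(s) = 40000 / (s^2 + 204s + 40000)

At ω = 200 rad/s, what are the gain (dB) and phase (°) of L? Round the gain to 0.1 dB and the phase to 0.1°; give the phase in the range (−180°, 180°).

At s = jω = j200:
quadratic: (j200)² + 204·j200 + 40000 = 0 + j40800 → |·| ≈ 40800, ∠ ≈ 90.00°
|L| = 40000 / 40800 ≈ 0.98039
Gain = 20 log₁₀(0.98039) ≈ -0.17 dB
∠L = 0.00° − 90.00° = -90.00°

-0.2 dB, -90.0°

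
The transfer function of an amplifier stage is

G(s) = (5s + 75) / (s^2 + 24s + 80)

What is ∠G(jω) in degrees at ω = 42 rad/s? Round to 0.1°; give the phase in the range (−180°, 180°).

Substitute s = j42:
Numerator: 5(j42) + 75 = 75 + j210
Denominator: (j42)^2 + 24(j42) + 80 = -1684 + j1008
|N| = √(75² + 210²) ≈ 222.99, ∠N ≈ 70.35°
|D| = √(1684² + 1008²) ≈ 1962.6, ∠D ≈ 149.10°
∠G = 70.35° − 149.10° = -78.75°

-78.8°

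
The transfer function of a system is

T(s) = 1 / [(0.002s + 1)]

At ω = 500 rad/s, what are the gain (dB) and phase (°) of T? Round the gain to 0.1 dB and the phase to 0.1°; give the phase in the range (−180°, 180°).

-3.0 dB, -45.0°

At ω = 500 rad/s:
pole (1 + j500·0.002) = 1 + j1 → |·| ≈ 1.4142, ∠ ≈ 45.00°
|T| = 1 · 1 / (1.4142) ≈ 0.70711
Gain = 20 log₁₀(0.70711) ≈ -3.01 dB
∠T = (0°) − (45.00°) = -45.00°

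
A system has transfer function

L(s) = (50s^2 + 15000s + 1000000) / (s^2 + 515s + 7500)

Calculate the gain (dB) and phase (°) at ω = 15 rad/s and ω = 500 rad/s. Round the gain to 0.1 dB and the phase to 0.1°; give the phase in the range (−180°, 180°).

Substitute s = j15:
Numerator: 50(j15)^2 + 15000(j15) + 1000000 = 988750 + j225000
Denominator: (j15)^2 + 515(j15) + 7500 = 7275 + j7725
|N| = √(988750² + 225000²) ≈ 1.014e+06, ∠N ≈ 12.82°
|D| = √(7275² + 7725²) ≈ 10611, ∠D ≈ 46.72°
|L| = 1.014e+06 / 10611 ≈ 95.561
Gain = 20 log₁₀(95.561) ≈ 39.61 dB
∠L = 12.82° − 46.72° = -33.90°

Substitute s = j500:
Numerator: 50(j500)^2 + 15000(j500) + 1000000 = -11500000 + j7500000
Denominator: (j500)^2 + 515(j500) + 7500 = -242500 + j257500
|N| = √(11500000² + 7500000²) ≈ 1.373e+07, ∠N ≈ 146.89°
|D| = √(242500² + 257500²) ≈ 3.5371e+05, ∠D ≈ 133.28°
|L| = 1.373e+07 / 3.5371e+05 ≈ 38.817
Gain = 20 log₁₀(38.817) ≈ 31.78 dB
∠L = 146.89° − 133.28° = 13.61°

ω = 15: 39.6 dB, -33.9°; ω = 500: 31.8 dB, 13.6°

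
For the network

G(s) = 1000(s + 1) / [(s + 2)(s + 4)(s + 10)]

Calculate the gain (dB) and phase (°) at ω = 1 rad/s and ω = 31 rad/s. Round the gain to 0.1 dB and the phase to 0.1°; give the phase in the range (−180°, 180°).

At s = jω = j1:
zero (s+1): 1 + j1 → |·| = √(1²+1²) = √2 ≈ 1.4142, ∠ = arctan(1/1) ≈ 45.00°
pole (s+2): 2 + j1 → |·| = √(2²+1²) = √5 ≈ 2.2361, ∠ = arctan(1/2) ≈ 26.57°
pole (s+4): 4 + j1 → |·| = √(4²+1²) = √17 ≈ 4.1231, ∠ = arctan(1/4) ≈ 14.04°
pole (s+10): 10 + j1 → |·| = √(10²+1²) = √101 ≈ 10.05, ∠ = arctan(1/10) ≈ 5.71°
|G| = 1000 · 1.4142 / 92.658 ≈ 15.263
Gain = 20 log₁₀(15.263) ≈ 23.67 dB
∠G = 45.00° − 46.32° = -1.32°

At s = jω = j31:
zero (s+1): 1 + j31 → |·| = √(1²+31²) = √962 ≈ 31.016, ∠ = arctan(31/1) ≈ 88.15°
pole (s+2): 2 + j31 → |·| = √(2²+31²) = √965 ≈ 31.064, ∠ = arctan(31/2) ≈ 86.31°
pole (s+4): 4 + j31 → |·| = √(4²+31²) = √977 ≈ 31.257, ∠ = arctan(31/4) ≈ 82.65°
pole (s+10): 10 + j31 → |·| = √(10²+31²) = √1061 ≈ 32.573, ∠ = arctan(31/10) ≈ 72.12°
|G| = 1000 · 31.016 / 31627 ≈ 0.98068
Gain = 20 log₁₀(0.98068) ≈ -0.17 dB
∠G = 88.15° − 241.08° = -152.93°

ω = 1: 23.7 dB, -1.3°; ω = 31: -0.2 dB, -152.9°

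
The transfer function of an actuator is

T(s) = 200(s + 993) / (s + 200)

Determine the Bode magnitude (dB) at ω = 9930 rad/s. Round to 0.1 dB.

At s = jω = j9930:
zero (s+993): 993 + j9930 → |·| = √(993²+9930²) = √99590949 ≈ 9979.5, ∠ = arctan(9930/993) ≈ 84.29°
pole (s+200): 200 + j9930 → |·| = √(200²+9930²) = √98644900 ≈ 9932, ∠ = arctan(9930/200) ≈ 88.85°
|T| = 200 · 9979.5 / 9932 ≈ 200.96
Gain = 20 log₁₀(200.96) ≈ 46.06 dB

46.1 dB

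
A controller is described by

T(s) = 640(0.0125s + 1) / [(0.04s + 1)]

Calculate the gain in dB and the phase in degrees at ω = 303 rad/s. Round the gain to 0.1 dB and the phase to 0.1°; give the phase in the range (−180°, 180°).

At ω = 303 rad/s:
zero (1 + j303·0.0125) = 1 + j3.7875 → |·| ≈ 3.9173, ∠ ≈ 75.21°
pole (1 + j303·0.04) = 1 + j12.12 → |·| ≈ 12.161, ∠ ≈ 85.28°
|T| = 640 · 3.9173 / (12.161) ≈ 206.16
Gain = 20 log₁₀(206.16) ≈ 46.28 dB
∠T = (75.21°) − (85.28°) = -10.07°

46.3 dB, -10.1°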